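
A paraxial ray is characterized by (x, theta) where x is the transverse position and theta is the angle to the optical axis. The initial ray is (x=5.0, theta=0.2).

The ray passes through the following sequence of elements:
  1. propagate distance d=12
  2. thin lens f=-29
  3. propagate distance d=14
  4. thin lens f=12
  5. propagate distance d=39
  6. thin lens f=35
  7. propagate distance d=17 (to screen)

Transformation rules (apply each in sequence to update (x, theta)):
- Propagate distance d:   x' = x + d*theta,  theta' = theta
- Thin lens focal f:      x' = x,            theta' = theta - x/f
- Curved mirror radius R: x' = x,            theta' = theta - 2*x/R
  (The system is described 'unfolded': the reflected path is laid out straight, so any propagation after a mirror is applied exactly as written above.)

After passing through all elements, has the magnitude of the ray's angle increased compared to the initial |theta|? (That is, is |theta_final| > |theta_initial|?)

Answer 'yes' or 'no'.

Initial: x=5.0000 theta=0.2000
After 1 (propagate distance d=12): x=7.4000 theta=0.2000
After 2 (thin lens f=-29): x=7.4000 theta=66/145 (≈0.4552)
After 3 (propagate distance d=14): x=1997/145 (≈13.7724) theta=66/145 (≈0.4552)
After 4 (thin lens f=12): x=1997/145 (≈13.7724) theta=-241/348 (≈-0.6925)
After 5 (propagate distance d=39): x=-7677/580 (≈-13.2362) theta=-241/348 (≈-0.6925)
After 6 (thin lens f=35): x=-7677/580 (≈-13.2362) theta=-4786/15225 (≈-0.3144)
After 7 (propagate distance d=17 (to screen)): x=-1131533/60900 (≈-18.5802) theta=-4786/15225 (≈-0.3144)
|theta_initial|=0.2000 |theta_final|=4786/15225 (≈0.3144) -> increased

Answer: yes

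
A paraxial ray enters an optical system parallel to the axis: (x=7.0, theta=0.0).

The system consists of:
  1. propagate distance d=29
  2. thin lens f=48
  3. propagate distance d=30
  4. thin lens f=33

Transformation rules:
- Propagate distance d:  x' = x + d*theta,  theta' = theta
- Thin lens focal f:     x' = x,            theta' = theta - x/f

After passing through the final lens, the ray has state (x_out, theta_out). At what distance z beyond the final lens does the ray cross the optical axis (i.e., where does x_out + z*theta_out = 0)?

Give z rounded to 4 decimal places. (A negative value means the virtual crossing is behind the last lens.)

Answer: 11.6471

Derivation:
Initial: x=7.0000 theta=0.0000
After 1 (propagate distance d=29): x=7.0000 theta=0.0000
After 2 (thin lens f=48): x=7.0000 theta=-7/48 (≈-0.1458)
After 3 (propagate distance d=30): x=2.6250 theta=-7/48 (≈-0.1458)
After 4 (thin lens f=33): x=2.6250 theta=-119/528 (≈-0.2254)
z_focus = -x_out/theta_out = -(2.6250)/(-119/528) = 198/17 ≈ 11.6471
Rounded to 4 decimal places: z = 11.6471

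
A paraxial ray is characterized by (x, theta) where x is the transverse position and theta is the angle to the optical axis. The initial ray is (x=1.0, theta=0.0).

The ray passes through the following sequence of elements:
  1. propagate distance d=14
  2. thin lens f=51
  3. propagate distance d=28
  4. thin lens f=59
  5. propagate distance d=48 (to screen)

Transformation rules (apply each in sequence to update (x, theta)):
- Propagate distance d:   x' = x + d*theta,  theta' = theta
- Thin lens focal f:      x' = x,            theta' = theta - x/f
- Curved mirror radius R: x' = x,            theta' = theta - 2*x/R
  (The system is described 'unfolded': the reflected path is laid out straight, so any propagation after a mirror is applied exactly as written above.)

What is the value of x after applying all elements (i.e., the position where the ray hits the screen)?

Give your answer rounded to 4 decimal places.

Answer: -0.8571

Derivation:
Initial: x=1.0000 theta=0.0000
After 1 (propagate distance d=14): x=1.0000 theta=0.0000
After 2 (thin lens f=51): x=1.0000 theta=-1/51 (≈-0.0196)
After 3 (propagate distance d=28): x=23/51 (≈0.4510) theta=-1/51 (≈-0.0196)
After 4 (thin lens f=59): x=23/51 (≈0.4510) theta=-82/3009 (≈-0.0273)
After 5 (propagate distance d=48 (to screen)): x=-2579/3009 (≈-0.8571) theta=-82/3009 (≈-0.0273)
Rounded to 4 decimal places: x = -0.8571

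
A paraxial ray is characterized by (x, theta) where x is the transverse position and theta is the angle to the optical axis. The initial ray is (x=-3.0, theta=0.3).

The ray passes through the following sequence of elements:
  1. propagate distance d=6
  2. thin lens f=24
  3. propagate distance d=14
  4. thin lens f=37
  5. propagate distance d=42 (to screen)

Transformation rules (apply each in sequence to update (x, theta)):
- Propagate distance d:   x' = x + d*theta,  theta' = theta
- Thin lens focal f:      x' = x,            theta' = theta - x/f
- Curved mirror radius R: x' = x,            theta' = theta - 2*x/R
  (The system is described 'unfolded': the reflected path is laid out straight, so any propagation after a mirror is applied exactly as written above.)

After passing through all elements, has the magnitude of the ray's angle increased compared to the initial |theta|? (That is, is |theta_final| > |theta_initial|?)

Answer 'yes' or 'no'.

Answer: no

Derivation:
Initial: x=-3.0000 theta=0.3000
After 1 (propagate distance d=6): x=-1.2000 theta=0.3000
After 2 (thin lens f=24): x=-1.2000 theta=0.3500
After 3 (propagate distance d=14): x=3.7000 theta=0.3500
After 4 (thin lens f=37): x=3.7000 theta=0.2500
After 5 (propagate distance d=42 (to screen)): x=14.2000 theta=0.2500
|theta_initial|=0.3000 |theta_final|=0.2500 -> not increased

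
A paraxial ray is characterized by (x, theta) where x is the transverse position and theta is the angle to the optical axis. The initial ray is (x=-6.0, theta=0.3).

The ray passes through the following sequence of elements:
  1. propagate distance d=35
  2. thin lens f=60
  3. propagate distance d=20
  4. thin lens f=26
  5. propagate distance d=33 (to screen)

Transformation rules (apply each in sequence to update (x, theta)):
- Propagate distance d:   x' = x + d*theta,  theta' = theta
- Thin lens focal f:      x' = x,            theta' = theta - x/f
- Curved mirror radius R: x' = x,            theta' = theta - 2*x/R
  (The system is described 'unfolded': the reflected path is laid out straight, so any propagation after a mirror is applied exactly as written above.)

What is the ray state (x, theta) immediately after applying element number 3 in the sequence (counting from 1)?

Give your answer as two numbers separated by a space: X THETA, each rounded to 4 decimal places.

Initial: x=-6.0000 theta=0.3000
After 1 (propagate distance d=35): x=4.5000 theta=0.3000
After 2 (thin lens f=60): x=4.5000 theta=0.2250
After 3 (propagate distance d=20): x=9.0000 theta=0.2250
Rounded to 4 decimal places: x = 9.0000, theta = 0.2250

Answer: 9.0000 0.2250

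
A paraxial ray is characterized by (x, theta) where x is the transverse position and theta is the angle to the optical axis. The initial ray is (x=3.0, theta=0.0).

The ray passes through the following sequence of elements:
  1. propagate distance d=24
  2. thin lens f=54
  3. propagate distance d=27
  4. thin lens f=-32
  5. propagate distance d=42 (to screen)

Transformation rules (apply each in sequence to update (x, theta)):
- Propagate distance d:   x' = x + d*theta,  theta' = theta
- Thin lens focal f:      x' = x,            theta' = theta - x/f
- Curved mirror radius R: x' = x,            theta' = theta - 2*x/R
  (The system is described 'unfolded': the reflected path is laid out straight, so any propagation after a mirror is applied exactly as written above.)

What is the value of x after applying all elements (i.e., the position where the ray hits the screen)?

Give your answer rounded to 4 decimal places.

Answer: 1.1354

Derivation:
Initial: x=3.0000 theta=0.0000
After 1 (propagate distance d=24): x=3.0000 theta=0.0000
After 2 (thin lens f=54): x=3.0000 theta=-1/18 (≈-0.0556)
After 3 (propagate distance d=27): x=1.5000 theta=-1/18 (≈-0.0556)
After 4 (thin lens f=-32): x=1.5000 theta=-5/576 (≈-0.0087)
After 5 (propagate distance d=42 (to screen)): x=109/96 (≈1.1354) theta=-5/576 (≈-0.0087)
Rounded to 4 decimal places: x = 1.1354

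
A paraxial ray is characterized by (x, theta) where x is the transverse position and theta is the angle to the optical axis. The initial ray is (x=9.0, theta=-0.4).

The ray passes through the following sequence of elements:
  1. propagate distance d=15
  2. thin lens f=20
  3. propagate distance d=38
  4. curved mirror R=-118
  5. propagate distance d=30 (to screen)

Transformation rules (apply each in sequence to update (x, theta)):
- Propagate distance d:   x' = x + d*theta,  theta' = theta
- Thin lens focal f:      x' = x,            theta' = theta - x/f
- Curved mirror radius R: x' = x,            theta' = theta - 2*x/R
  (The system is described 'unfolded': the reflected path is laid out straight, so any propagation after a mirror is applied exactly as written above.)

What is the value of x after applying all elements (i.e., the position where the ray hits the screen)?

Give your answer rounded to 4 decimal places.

Answer: -43.5017

Derivation:
Initial: x=9.0000 theta=-0.4000
After 1 (propagate distance d=15): x=3.0000 theta=-0.4000
After 2 (thin lens f=20): x=3.0000 theta=-0.5500
After 3 (propagate distance d=38): x=-17.9000 theta=-0.5500
After 4 (curved mirror R=-118): x=-17.9000 theta=-1007/1180 (≈-0.8534)
After 5 (propagate distance d=30 (to screen)): x=-12833/295 (≈-43.5017) theta=-1007/1180 (≈-0.8534)
Rounded to 4 decimal places: x = -43.5017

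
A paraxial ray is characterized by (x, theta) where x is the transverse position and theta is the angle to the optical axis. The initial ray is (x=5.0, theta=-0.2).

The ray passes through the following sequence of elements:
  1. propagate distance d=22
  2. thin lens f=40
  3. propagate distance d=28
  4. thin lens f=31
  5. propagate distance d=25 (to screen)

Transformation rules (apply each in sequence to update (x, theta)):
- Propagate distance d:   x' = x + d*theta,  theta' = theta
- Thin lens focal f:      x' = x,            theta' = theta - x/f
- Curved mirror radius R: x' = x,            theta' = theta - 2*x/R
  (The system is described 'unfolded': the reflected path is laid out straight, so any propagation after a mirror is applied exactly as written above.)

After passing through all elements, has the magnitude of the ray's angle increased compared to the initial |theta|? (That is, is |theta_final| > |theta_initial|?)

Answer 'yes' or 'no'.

Answer: no

Derivation:
Initial: x=5.0000 theta=-0.2000
After 1 (propagate distance d=22): x=0.6000 theta=-0.2000
After 2 (thin lens f=40): x=0.6000 theta=-0.2150
After 3 (propagate distance d=28): x=-5.4200 theta=-0.2150
After 4 (thin lens f=31): x=-5.4200 theta=-249/6200 (≈-0.0402)
After 5 (propagate distance d=25 (to screen)): x=-39829/6200 (≈-6.4240) theta=-249/6200 (≈-0.0402)
|theta_initial|=0.2000 |theta_final|=249/6200 (≈0.0402) -> not increased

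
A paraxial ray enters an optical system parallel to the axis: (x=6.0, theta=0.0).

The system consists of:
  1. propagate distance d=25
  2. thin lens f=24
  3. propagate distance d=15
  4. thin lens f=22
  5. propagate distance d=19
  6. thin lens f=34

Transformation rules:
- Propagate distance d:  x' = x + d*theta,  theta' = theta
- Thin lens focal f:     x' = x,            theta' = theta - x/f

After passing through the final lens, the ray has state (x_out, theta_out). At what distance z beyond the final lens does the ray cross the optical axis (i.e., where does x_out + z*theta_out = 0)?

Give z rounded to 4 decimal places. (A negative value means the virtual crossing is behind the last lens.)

Answer: -20.0513

Derivation:
Initial: x=6.0000 theta=0.0000
After 1 (propagate distance d=25): x=6.0000 theta=0.0000
After 2 (thin lens f=24): x=6.0000 theta=-0.2500
After 3 (propagate distance d=15): x=2.2500 theta=-0.2500
After 4 (thin lens f=22): x=2.2500 theta=-31/88 (≈-0.3523)
After 5 (propagate distance d=19): x=-391/88 (≈-4.4432) theta=-31/88 (≈-0.3523)
After 6 (thin lens f=34): x=-391/88 (≈-4.4432) theta=-39/176 (≈-0.2216)
z_focus = -x_out/theta_out = -(-391/88)/(-39/176) = -782/39 ≈ -20.0513
Rounded to 4 decimal places: z = -20.0513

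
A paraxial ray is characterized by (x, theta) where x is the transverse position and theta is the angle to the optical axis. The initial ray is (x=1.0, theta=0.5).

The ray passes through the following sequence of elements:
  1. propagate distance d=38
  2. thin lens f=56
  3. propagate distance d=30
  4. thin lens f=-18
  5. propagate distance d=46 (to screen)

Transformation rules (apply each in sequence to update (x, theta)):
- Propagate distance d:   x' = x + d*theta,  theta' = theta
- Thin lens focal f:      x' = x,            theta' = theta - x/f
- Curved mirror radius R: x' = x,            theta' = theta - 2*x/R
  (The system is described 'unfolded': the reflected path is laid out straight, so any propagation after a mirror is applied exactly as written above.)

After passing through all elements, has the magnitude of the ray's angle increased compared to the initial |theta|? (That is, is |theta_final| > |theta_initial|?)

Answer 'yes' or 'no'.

Answer: yes

Derivation:
Initial: x=1.0000 theta=0.5000
After 1 (propagate distance d=38): x=20.0000 theta=0.5000
After 2 (thin lens f=56): x=20.0000 theta=1/7 (≈0.1429)
After 3 (propagate distance d=30): x=170/7 (≈24.2857) theta=1/7 (≈0.1429)
After 4 (thin lens f=-18): x=170/7 (≈24.2857) theta=94/63 (≈1.4921)
After 5 (propagate distance d=46 (to screen)): x=5854/63 (≈92.9206) theta=94/63 (≈1.4921)
|theta_initial|=0.5000 |theta_final|=94/63 (≈1.4921) -> increased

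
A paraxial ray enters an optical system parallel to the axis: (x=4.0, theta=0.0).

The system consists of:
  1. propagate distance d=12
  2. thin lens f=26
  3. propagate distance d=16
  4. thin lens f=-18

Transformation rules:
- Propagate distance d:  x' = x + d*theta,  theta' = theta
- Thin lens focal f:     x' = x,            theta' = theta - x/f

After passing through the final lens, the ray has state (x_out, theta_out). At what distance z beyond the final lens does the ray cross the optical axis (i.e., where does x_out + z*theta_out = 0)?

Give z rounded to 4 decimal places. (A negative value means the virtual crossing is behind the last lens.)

Answer: 22.5000

Derivation:
Initial: x=4.0000 theta=0.0000
After 1 (propagate distance d=12): x=4.0000 theta=0.0000
After 2 (thin lens f=26): x=4.0000 theta=-2/13 (≈-0.1538)
After 3 (propagate distance d=16): x=20/13 (≈1.5385) theta=-2/13 (≈-0.1538)
After 4 (thin lens f=-18): x=20/13 (≈1.5385) theta=-8/117 (≈-0.0684)
z_focus = -x_out/theta_out = -(20/13)/(-8/117) = 22.5000
Rounded to 4 decimal places: z = 22.5000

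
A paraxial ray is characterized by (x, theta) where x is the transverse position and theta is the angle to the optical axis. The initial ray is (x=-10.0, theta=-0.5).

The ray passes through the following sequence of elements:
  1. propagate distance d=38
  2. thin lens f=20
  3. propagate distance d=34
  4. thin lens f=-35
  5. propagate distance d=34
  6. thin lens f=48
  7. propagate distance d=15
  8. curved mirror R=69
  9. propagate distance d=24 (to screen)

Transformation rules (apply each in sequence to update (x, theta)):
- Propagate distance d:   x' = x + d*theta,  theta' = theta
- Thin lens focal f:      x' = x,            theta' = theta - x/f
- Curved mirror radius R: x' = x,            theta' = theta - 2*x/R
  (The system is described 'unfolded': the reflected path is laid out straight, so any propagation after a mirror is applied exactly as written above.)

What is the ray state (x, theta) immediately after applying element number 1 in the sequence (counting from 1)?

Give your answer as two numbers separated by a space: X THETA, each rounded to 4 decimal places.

Answer: -29.0000 -0.5000

Derivation:
Initial: x=-10.0000 theta=-0.5000
After 1 (propagate distance d=38): x=-29.0000 theta=-0.5000
Rounded to 4 decimal places: x = -29.0000, theta = -0.5000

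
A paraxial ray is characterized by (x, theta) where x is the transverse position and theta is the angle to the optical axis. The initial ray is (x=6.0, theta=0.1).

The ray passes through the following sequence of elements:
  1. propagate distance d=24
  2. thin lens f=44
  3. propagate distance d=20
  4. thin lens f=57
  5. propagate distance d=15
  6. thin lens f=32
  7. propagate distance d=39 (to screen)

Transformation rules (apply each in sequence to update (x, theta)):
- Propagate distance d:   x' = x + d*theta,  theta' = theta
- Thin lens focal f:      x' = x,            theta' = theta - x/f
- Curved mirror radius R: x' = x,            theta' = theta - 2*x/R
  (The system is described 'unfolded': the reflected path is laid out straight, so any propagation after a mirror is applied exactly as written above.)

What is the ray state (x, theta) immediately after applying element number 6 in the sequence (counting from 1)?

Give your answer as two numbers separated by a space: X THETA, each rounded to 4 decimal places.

Initial: x=6.0000 theta=0.1000
After 1 (propagate distance d=24): x=8.4000 theta=0.1000
After 2 (thin lens f=44): x=8.4000 theta=-1/11 (≈-0.0909)
After 3 (propagate distance d=20): x=362/55 (≈6.5818) theta=-1/11 (≈-0.0909)
After 4 (thin lens f=57): x=362/55 (≈6.5818) theta=-647/3135 (≈-0.2064)
After 5 (propagate distance d=15): x=3643/1045 (≈3.4861) theta=-647/3135 (≈-0.2064)
After 6 (thin lens f=32): x=3643/1045 (≈3.4861) theta=-31633/100320 (≈-0.3153)
Rounded to 4 decimal places: x = 3.4861, theta = -0.3153

Answer: 3.4861 -0.3153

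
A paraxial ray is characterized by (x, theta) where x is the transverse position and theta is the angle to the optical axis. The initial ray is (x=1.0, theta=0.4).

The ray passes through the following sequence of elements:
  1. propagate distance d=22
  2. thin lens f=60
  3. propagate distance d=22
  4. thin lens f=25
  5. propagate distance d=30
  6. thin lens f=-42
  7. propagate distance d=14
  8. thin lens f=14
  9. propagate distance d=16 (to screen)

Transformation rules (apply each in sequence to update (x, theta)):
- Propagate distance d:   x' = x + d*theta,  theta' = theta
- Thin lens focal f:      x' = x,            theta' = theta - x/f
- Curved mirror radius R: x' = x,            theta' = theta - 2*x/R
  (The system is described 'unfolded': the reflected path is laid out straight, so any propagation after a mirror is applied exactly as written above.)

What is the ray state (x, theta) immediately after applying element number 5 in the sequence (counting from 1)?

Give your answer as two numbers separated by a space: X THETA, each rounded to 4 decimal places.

Answer: 4.0987 -0.3636

Derivation:
Initial: x=1.0000 theta=0.4000
After 1 (propagate distance d=22): x=9.8000 theta=0.4000
After 2 (thin lens f=60): x=9.8000 theta=71/300 (≈0.2367)
After 3 (propagate distance d=22): x=2251/150 (≈15.0067) theta=71/300 (≈0.2367)
After 4 (thin lens f=25): x=2251/150 (≈15.0067) theta=-0.3636
After 5 (propagate distance d=30): x=1537/375 (≈4.0987) theta=-0.3636
Rounded to 4 decimal places: x = 4.0987, theta = -0.3636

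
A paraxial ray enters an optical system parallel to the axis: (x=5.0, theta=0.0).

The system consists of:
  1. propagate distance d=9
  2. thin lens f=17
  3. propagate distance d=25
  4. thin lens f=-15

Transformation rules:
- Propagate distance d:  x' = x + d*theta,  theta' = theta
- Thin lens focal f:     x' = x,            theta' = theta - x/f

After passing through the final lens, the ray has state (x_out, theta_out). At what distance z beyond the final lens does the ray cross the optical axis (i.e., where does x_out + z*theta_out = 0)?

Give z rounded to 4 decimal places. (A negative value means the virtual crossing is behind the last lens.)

Initial: x=5.0000 theta=0.0000
After 1 (propagate distance d=9): x=5.0000 theta=0.0000
After 2 (thin lens f=17): x=5.0000 theta=-5/17 (≈-0.2941)
After 3 (propagate distance d=25): x=-40/17 (≈-2.3529) theta=-5/17 (≈-0.2941)
After 4 (thin lens f=-15): x=-40/17 (≈-2.3529) theta=-23/51 (≈-0.4510)
z_focus = -x_out/theta_out = -(-40/17)/(-23/51) = -120/23 ≈ -5.2174
Rounded to 4 decimal places: z = -5.2174

Answer: -5.2174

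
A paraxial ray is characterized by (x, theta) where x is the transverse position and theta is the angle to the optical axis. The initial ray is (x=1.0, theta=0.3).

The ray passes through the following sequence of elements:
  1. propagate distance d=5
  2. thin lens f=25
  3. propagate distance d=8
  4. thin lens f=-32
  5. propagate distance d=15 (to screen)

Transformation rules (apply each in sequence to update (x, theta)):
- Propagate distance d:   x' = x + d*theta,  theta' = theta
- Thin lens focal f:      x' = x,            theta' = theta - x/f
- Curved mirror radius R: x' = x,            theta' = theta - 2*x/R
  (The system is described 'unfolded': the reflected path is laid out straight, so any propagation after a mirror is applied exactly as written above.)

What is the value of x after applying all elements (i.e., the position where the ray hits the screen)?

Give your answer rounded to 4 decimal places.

Answer: 9.0219

Derivation:
Initial: x=1.0000 theta=0.3000
After 1 (propagate distance d=5): x=2.5000 theta=0.3000
After 2 (thin lens f=25): x=2.5000 theta=0.2000
After 3 (propagate distance d=8): x=4.1000 theta=0.2000
After 4 (thin lens f=-32): x=4.1000 theta=21/64 (≈0.3281)
After 5 (propagate distance d=15 (to screen)): x=2887/320 (≈9.0219) theta=21/64 (≈0.3281)
Rounded to 4 decimal places: x = 9.0219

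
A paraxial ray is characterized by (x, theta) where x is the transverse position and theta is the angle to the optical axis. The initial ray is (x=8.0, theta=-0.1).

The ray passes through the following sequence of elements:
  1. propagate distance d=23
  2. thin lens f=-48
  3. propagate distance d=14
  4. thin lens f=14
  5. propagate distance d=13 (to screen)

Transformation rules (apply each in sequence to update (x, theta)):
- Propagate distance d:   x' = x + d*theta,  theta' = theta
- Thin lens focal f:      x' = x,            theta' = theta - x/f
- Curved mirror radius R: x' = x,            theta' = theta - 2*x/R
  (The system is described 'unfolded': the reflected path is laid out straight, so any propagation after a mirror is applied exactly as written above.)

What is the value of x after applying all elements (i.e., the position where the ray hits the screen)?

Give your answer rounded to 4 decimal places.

Initial: x=8.0000 theta=-0.1000
After 1 (propagate distance d=23): x=5.7000 theta=-0.1000
After 2 (thin lens f=-48): x=5.7000 theta=3/160 (≈0.0188)
After 3 (propagate distance d=14): x=5.9625 theta=3/160 (≈0.0188)
After 4 (thin lens f=14): x=5.9625 theta=-57/140 (≈-0.4071)
After 5 (propagate distance d=13 (to screen)): x=75/112 (≈0.6696) theta=-57/140 (≈-0.4071)
Rounded to 4 decimal places: x = 0.6696

Answer: 0.6696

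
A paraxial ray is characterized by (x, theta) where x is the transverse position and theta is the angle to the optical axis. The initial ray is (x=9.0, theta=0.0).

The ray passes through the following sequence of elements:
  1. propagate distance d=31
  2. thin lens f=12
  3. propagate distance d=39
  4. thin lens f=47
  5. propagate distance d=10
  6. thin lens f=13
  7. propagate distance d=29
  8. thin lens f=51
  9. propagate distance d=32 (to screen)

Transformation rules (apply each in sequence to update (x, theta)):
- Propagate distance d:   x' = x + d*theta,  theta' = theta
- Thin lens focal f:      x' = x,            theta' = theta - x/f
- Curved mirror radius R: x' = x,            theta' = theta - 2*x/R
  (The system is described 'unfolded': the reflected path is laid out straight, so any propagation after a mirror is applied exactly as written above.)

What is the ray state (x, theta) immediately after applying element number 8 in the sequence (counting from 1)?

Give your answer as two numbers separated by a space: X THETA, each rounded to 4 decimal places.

Initial: x=9.0000 theta=0.0000
After 1 (propagate distance d=31): x=9.0000 theta=0.0000
After 2 (thin lens f=12): x=9.0000 theta=-0.7500
After 3 (propagate distance d=39): x=-20.2500 theta=-0.7500
After 4 (thin lens f=47): x=-20.2500 theta=-15/47 (≈-0.3191)
After 5 (propagate distance d=10): x=-4407/188 (≈-23.4415) theta=-15/47 (≈-0.3191)
After 6 (thin lens f=13): x=-4407/188 (≈-23.4415) theta=279/188 (≈1.4840)
After 7 (propagate distance d=29): x=921/47 (≈19.5957) theta=279/188 (≈1.4840)
After 8 (thin lens f=51): x=921/47 (≈19.5957) theta=3515/3196 (≈1.0998)
Rounded to 4 decimal places: x = 19.5957, theta = 1.0998

Answer: 19.5957 1.0998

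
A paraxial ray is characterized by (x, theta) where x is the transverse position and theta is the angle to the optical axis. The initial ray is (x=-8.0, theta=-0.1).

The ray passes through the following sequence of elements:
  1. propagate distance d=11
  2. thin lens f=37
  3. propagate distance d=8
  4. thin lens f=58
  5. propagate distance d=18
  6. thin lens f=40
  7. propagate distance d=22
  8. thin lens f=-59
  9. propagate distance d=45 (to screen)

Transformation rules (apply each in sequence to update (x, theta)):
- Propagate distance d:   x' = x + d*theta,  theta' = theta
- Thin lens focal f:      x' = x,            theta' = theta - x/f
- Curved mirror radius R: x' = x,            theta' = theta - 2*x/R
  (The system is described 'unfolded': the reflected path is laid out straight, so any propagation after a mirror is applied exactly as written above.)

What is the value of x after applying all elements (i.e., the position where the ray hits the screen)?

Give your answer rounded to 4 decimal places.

Answer: 24.6290

Derivation:
Initial: x=-8.0000 theta=-0.1000
After 1 (propagate distance d=11): x=-9.1000 theta=-0.1000
After 2 (thin lens f=37): x=-9.1000 theta=27/185 (≈0.1459)
After 3 (propagate distance d=8): x=-587/74 (≈-7.9324) theta=27/185 (≈0.1459)
After 4 (thin lens f=58): x=-587/74 (≈-7.9324) theta=6067/21460 (≈0.2827)
After 5 (propagate distance d=18): x=-15256/5365 (≈-2.8436) theta=6067/21460 (≈0.2827)
After 6 (thin lens f=40): x=-15256/5365 (≈-2.8436) theta=37963/107300 (≈0.3538)
After 7 (propagate distance d=22): x=265033/53650 (≈4.9400) theta=37963/107300 (≈0.3538)
After 8 (thin lens f=-59): x=265033/53650 (≈4.9400) theta=2769883/6330700 (≈0.4375)
After 9 (propagate distance d=45 (to screen)): x=4214017/171100 (≈24.6290) theta=2769883/6330700 (≈0.4375)
Rounded to 4 decimal places: x = 24.6290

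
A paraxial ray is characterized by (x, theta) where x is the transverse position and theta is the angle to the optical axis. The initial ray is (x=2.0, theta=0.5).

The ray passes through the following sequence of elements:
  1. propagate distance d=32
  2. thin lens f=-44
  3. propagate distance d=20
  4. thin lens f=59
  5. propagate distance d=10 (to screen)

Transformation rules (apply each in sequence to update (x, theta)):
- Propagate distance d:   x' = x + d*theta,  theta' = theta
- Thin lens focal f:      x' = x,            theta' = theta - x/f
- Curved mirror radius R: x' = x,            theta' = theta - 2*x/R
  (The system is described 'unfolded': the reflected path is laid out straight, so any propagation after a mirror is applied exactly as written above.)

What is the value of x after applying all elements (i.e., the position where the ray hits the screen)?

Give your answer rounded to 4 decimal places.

Answer: 39.1402

Derivation:
Initial: x=2.0000 theta=0.5000
After 1 (propagate distance d=32): x=18.0000 theta=0.5000
After 2 (thin lens f=-44): x=18.0000 theta=10/11 (≈0.9091)
After 3 (propagate distance d=20): x=398/11 (≈36.1818) theta=10/11 (≈0.9091)
After 4 (thin lens f=59): x=398/11 (≈36.1818) theta=192/649 (≈0.2958)
After 5 (propagate distance d=10 (to screen)): x=25402/649 (≈39.1402) theta=192/649 (≈0.2958)
Rounded to 4 decimal places: x = 39.1402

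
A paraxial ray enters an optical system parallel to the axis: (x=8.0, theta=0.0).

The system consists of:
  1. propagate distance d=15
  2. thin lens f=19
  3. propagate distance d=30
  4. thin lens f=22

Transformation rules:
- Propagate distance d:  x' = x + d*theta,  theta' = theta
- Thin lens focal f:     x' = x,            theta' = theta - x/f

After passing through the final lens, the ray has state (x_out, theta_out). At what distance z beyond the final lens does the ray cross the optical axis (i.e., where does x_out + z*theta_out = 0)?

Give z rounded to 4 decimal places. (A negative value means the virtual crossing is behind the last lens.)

Answer: -22.0000

Derivation:
Initial: x=8.0000 theta=0.0000
After 1 (propagate distance d=15): x=8.0000 theta=0.0000
After 2 (thin lens f=19): x=8.0000 theta=-8/19 (≈-0.4211)
After 3 (propagate distance d=30): x=-88/19 (≈-4.6316) theta=-8/19 (≈-0.4211)
After 4 (thin lens f=22): x=-88/19 (≈-4.6316) theta=-4/19 (≈-0.2105)
z_focus = -x_out/theta_out = -(-88/19)/(-4/19) = -22.0000
Rounded to 4 decimal places: z = -22.0000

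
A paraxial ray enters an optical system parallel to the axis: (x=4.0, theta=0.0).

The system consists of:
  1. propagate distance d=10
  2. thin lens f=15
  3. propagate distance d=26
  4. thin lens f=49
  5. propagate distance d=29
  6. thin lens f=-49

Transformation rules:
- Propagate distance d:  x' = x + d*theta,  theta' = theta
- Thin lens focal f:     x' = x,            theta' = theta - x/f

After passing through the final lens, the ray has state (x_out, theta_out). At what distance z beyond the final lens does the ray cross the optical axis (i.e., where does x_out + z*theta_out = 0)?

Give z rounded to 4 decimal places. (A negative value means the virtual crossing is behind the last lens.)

Initial: x=4.0000 theta=0.0000
After 1 (propagate distance d=10): x=4.0000 theta=0.0000
After 2 (thin lens f=15): x=4.0000 theta=-4/15 (≈-0.2667)
After 3 (propagate distance d=26): x=-44/15 (≈-2.9333) theta=-4/15 (≈-0.2667)
After 4 (thin lens f=49): x=-44/15 (≈-2.9333) theta=-152/735 (≈-0.2068)
After 5 (propagate distance d=29): x=-2188/245 (≈-8.9306) theta=-152/735 (≈-0.2068)
After 6 (thin lens f=-49): x=-2188/245 (≈-8.9306) theta=-14012/36015 (≈-0.3891)
z_focus = -x_out/theta_out = -(-2188/245)/(-14012/36015) = -80409/3503 ≈ -22.9543
Rounded to 4 decimal places: z = -22.9543

Answer: -22.9543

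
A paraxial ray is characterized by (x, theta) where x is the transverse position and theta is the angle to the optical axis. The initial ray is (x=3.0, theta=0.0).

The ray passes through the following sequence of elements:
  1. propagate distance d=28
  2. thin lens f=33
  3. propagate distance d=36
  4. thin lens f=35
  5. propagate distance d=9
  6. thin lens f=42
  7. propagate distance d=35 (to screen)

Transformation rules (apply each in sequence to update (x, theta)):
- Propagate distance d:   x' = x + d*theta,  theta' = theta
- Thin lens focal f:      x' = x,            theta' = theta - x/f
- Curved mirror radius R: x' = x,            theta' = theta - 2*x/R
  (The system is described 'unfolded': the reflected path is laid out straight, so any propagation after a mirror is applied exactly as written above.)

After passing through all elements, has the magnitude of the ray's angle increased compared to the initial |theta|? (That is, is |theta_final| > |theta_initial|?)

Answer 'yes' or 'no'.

Initial: x=3.0000 theta=0.0000
After 1 (propagate distance d=28): x=3.0000 theta=0.0000
After 2 (thin lens f=33): x=3.0000 theta=-1/11 (≈-0.0909)
After 3 (propagate distance d=36): x=-3/11 (≈-0.2727) theta=-1/11 (≈-0.0909)
After 4 (thin lens f=35): x=-3/11 (≈-0.2727) theta=-32/385 (≈-0.0831)
After 5 (propagate distance d=9): x=-393/385 (≈-1.0208) theta=-32/385 (≈-0.0831)
After 6 (thin lens f=42): x=-393/385 (≈-1.0208) theta=-317/5390 (≈-0.0588)
After 7 (propagate distance d=35 (to screen)): x=-2371/770 (≈-3.0792) theta=-317/5390 (≈-0.0588)
|theta_initial|=0.0000 |theta_final|=317/5390 (≈0.0588) -> increased

Answer: yes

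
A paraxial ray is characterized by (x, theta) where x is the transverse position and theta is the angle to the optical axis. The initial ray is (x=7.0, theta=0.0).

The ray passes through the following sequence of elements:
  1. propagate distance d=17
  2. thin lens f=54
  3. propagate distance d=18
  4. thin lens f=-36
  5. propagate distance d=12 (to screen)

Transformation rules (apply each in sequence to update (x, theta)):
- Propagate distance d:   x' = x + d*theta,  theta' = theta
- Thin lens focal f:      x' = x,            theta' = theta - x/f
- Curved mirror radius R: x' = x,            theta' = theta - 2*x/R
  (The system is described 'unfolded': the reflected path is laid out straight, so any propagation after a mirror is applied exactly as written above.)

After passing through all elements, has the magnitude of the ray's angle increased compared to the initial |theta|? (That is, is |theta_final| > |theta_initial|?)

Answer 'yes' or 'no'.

Answer: no

Derivation:
Initial: x=7.0000 theta=0.0000
After 1 (propagate distance d=17): x=7.0000 theta=0.0000
After 2 (thin lens f=54): x=7.0000 theta=-7/54 (≈-0.1296)
After 3 (propagate distance d=18): x=14/3 (≈4.6667) theta=-7/54 (≈-0.1296)
After 4 (thin lens f=-36): x=14/3 (≈4.6667) theta=0.0000
After 5 (propagate distance d=12 (to screen)): x=14/3 (≈4.6667) theta=0.0000
|theta_initial|=0.0000 |theta_final|=0.0000 -> not increased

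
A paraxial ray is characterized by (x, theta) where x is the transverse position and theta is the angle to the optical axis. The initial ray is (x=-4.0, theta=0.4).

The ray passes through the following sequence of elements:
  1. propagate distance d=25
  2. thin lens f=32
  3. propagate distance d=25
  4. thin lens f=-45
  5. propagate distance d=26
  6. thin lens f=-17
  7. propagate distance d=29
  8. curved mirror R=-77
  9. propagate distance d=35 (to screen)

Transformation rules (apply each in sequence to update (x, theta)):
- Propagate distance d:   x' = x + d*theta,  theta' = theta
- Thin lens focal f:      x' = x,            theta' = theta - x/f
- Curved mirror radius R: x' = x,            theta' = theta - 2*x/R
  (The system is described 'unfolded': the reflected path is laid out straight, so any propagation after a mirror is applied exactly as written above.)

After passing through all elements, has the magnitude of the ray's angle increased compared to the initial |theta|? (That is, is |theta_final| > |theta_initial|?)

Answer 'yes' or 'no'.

Initial: x=-4.0000 theta=0.4000
After 1 (propagate distance d=25): x=6.0000 theta=0.4000
After 2 (thin lens f=32): x=6.0000 theta=0.2125
After 3 (propagate distance d=25): x=11.3125 theta=0.2125
After 4 (thin lens f=-45): x=11.3125 theta=167/360 (≈0.4639)
After 5 (propagate distance d=26): x=16829/720 (≈23.3736) theta=167/360 (≈0.4639)
After 6 (thin lens f=-17): x=16829/720 (≈23.3736) theta=22507/12240 (≈1.8388)
After 7 (propagate distance d=29): x=78233/1020 (≈76.6990) theta=22507/12240 (≈1.8388)
After 8 (curved mirror R=-77): x=78233/1020 (≈76.6990) theta=3610631/942480 (≈3.8310)
After 9 (propagate distance d=35 (to screen)): x=28379911/134640 (≈210.7837) theta=3610631/942480 (≈3.8310)
|theta_initial|=0.4000 |theta_final|=3610631/942480 (≈3.8310) -> increased

Answer: yes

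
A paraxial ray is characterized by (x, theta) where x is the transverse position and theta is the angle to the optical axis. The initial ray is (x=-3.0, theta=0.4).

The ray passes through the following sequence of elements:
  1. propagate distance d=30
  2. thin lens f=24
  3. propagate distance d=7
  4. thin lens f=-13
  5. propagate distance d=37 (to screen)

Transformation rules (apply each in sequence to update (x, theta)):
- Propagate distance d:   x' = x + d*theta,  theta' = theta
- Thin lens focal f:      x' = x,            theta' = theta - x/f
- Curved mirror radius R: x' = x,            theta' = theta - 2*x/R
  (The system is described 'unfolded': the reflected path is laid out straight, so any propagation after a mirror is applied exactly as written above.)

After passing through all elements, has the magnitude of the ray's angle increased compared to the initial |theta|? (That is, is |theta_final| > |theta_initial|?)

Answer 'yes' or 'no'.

Answer: yes

Derivation:
Initial: x=-3.0000 theta=0.4000
After 1 (propagate distance d=30): x=9.0000 theta=0.4000
After 2 (thin lens f=24): x=9.0000 theta=0.0250
After 3 (propagate distance d=7): x=9.1750 theta=0.0250
After 4 (thin lens f=-13): x=9.1750 theta=19/26 (≈0.7308)
After 5 (propagate distance d=37 (to screen)): x=18831/520 (≈36.2135) theta=19/26 (≈0.7308)
|theta_initial|=0.4000 |theta_final|=19/26 (≈0.7308) -> increased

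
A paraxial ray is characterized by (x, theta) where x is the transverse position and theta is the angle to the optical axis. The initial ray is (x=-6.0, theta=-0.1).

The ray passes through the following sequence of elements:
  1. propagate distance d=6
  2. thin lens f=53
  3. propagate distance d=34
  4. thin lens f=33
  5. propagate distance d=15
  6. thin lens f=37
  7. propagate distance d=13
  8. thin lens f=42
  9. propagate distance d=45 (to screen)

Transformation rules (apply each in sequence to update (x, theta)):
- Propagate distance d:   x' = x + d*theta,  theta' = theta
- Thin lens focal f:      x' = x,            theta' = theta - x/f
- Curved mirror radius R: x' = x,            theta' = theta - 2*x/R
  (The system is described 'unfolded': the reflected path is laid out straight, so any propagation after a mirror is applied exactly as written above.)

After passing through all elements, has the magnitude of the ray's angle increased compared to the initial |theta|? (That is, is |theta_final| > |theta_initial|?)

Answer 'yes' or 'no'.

Answer: yes

Derivation:
Initial: x=-6.0000 theta=-0.1000
After 1 (propagate distance d=6): x=-6.6000 theta=-0.1000
After 2 (thin lens f=53): x=-6.6000 theta=13/530 (≈0.0245)
After 3 (propagate distance d=34): x=-1528/265 (≈-5.7660) theta=13/530 (≈0.0245)
After 4 (thin lens f=33): x=-1528/265 (≈-5.7660) theta=697/3498 (≈0.1993)
After 5 (propagate distance d=15): x=-16191/5830 (≈-2.7772) theta=697/3498 (≈0.1993)
After 6 (thin lens f=37): x=-16191/5830 (≈-2.7772) theta=8069/29415 (≈0.2743)
After 7 (propagate distance d=13): x=510533/647130 (≈0.7889) theta=8069/29415 (≈0.2743)
After 8 (thin lens f=42): x=510533/647130 (≈0.7889) theta=6945223/27179460 (≈0.2555)
After 9 (propagate distance d=45 (to screen)): x=111325807/9059820 (≈12.2879) theta=6945223/27179460 (≈0.2555)
|theta_initial|=0.1000 |theta_final|=6945223/27179460 (≈0.2555) -> increased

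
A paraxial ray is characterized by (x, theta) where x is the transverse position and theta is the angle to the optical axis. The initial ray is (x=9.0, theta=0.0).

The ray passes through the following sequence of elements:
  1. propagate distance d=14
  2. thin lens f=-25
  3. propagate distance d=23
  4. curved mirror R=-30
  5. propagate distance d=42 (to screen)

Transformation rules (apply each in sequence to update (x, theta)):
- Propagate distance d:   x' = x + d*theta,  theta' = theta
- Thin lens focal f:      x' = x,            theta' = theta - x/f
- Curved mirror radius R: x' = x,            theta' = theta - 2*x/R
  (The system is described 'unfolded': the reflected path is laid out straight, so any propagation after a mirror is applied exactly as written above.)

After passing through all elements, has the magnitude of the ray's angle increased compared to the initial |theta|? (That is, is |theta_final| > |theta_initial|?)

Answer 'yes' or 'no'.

Initial: x=9.0000 theta=0.0000
After 1 (propagate distance d=14): x=9.0000 theta=0.0000
After 2 (thin lens f=-25): x=9.0000 theta=0.3600
After 3 (propagate distance d=23): x=17.2800 theta=0.3600
After 4 (curved mirror R=-30): x=17.2800 theta=1.5120
After 5 (propagate distance d=42 (to screen)): x=80.7840 theta=1.5120
|theta_initial|=0.0000 |theta_final|=1.5120 -> increased

Answer: yes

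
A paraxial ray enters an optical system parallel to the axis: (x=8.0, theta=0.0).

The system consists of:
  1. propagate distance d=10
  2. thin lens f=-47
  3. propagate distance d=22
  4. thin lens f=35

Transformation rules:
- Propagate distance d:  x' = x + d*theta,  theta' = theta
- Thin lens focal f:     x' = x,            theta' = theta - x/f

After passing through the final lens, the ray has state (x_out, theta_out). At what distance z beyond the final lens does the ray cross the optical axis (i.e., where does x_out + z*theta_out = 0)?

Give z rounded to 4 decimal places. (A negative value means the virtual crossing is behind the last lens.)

Initial: x=8.0000 theta=0.0000
After 1 (propagate distance d=10): x=8.0000 theta=0.0000
After 2 (thin lens f=-47): x=8.0000 theta=8/47 (≈0.1702)
After 3 (propagate distance d=22): x=552/47 (≈11.7447) theta=8/47 (≈0.1702)
After 4 (thin lens f=35): x=552/47 (≈11.7447) theta=-272/1645 (≈-0.1653)
z_focus = -x_out/theta_out = -(552/47)/(-272/1645) = 2415/34 ≈ 71.0294
Rounded to 4 decimal places: z = 71.0294

Answer: 71.0294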